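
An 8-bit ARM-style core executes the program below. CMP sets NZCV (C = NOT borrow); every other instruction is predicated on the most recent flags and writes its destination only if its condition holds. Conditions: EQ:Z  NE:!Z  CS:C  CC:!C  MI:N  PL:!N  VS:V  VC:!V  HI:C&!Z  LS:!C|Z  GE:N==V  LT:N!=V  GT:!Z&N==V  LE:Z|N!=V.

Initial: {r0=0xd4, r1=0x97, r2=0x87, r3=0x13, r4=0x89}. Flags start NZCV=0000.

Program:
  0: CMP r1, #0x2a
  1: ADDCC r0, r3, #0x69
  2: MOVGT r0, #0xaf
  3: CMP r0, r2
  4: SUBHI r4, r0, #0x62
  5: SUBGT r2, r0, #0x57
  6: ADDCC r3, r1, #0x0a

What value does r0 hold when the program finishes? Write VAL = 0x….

[0] flags=0011 → (cmp)
[1] flags=0011 CC?F → skip
[2] flags=0011 GT?F → skip
[3] flags=0010 → (cmp)
[4] flags=0010 HI?T → r4=0x72
[5] flags=0010 GT?T → r2=0x7d
[6] flags=0010 CC?F → skip

VAL = 0xd4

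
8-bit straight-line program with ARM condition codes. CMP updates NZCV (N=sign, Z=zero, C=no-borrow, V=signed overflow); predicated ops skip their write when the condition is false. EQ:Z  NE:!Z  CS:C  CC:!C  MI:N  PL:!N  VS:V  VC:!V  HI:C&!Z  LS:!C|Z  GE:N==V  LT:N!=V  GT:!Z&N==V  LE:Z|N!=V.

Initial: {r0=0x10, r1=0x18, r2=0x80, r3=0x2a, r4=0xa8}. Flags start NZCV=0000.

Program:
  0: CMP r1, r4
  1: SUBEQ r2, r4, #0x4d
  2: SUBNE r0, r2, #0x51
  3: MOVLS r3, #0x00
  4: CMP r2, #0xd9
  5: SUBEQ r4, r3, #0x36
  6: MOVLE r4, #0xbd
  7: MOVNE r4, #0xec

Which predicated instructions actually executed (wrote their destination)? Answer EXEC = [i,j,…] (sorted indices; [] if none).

[0] flags=0000 → (cmp)
[1] flags=0000 EQ?F → skip
[2] flags=0000 NE?T → r0=0x2f
[3] flags=0000 LS?T → r3=0x00
[4] flags=1000 → (cmp)
[5] flags=1000 EQ?F → skip
[6] flags=1000 LE?T → r4=0xbd
[7] flags=1000 NE?T → r4=0xec

EXEC = [2,3,6,7]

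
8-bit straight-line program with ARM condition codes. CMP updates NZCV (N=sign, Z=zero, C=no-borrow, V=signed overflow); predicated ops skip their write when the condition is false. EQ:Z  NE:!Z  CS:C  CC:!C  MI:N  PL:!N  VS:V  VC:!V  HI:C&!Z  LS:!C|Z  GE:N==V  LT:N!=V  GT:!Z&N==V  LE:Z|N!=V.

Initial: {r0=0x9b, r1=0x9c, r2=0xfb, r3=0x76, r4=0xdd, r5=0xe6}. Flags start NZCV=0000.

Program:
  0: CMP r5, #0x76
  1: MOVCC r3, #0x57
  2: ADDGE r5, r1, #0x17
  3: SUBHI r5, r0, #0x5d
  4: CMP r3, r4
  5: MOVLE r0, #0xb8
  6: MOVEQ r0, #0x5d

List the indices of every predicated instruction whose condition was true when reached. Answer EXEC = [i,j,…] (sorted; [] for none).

[0] flags=0011 → (cmp)
[1] flags=0011 CC?F → skip
[2] flags=0011 GE?F → skip
[3] flags=0011 HI?T → r5=0x3e
[4] flags=1001 → (cmp)
[5] flags=1001 LE?F → skip
[6] flags=1001 EQ?F → skip

EXEC = [3]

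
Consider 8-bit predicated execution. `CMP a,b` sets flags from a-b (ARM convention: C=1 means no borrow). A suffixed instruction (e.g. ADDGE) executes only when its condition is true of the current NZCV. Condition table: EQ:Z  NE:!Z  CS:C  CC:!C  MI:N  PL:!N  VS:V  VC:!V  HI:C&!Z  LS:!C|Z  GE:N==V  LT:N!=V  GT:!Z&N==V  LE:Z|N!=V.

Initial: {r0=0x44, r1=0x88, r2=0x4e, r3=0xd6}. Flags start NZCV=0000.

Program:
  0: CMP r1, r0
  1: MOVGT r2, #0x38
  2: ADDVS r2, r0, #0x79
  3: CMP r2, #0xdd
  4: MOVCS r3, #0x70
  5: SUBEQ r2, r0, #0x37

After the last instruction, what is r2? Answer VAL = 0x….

[0] flags=0011 → (cmp)
[1] flags=0011 GT?F → skip
[2] flags=0011 VS?T → r2=0xbd
[3] flags=1000 → (cmp)
[4] flags=1000 CS?F → skip
[5] flags=1000 EQ?F → skip

VAL = 0xbd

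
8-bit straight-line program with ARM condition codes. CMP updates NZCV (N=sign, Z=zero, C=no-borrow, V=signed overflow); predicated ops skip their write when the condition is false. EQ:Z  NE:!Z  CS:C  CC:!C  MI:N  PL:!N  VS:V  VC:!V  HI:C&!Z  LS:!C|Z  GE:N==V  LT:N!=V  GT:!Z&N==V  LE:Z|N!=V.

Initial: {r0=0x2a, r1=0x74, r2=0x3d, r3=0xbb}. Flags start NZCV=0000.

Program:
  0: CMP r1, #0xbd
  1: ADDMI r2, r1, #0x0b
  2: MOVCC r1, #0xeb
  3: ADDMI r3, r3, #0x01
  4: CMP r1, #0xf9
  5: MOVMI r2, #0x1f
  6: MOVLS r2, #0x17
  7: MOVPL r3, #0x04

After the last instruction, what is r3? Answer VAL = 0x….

[0] flags=1001 → (cmp)
[1] flags=1001 MI?T → r2=0x7f
[2] flags=1001 CC?T → r1=0xeb
[3] flags=1001 MI?T → r3=0xbc
[4] flags=1000 → (cmp)
[5] flags=1000 MI?T → r2=0x1f
[6] flags=1000 LS?T → r2=0x17
[7] flags=1000 PL?F → skip

VAL = 0xbc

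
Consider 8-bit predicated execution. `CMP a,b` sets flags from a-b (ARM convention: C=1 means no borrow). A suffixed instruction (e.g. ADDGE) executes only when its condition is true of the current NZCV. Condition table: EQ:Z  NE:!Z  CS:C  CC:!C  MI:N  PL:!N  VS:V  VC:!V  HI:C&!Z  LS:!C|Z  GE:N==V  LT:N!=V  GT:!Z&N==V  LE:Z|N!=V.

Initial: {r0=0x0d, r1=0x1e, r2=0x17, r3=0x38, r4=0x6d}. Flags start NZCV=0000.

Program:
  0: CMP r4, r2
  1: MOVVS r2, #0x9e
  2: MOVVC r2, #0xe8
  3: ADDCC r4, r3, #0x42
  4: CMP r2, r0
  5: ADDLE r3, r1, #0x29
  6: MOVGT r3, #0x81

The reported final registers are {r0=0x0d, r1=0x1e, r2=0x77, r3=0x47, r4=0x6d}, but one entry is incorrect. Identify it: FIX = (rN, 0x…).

0: ✓ CMP  NZCV=0010
1: · MOVVS
2: ✓ MOVVC  r2←0xe8
3: · ADDCC
4: ✓ CMP  NZCV=1010
5: ✓ ADDLE  r3←0x47
6: · MOVGT

FIX = (r2, 0xe8)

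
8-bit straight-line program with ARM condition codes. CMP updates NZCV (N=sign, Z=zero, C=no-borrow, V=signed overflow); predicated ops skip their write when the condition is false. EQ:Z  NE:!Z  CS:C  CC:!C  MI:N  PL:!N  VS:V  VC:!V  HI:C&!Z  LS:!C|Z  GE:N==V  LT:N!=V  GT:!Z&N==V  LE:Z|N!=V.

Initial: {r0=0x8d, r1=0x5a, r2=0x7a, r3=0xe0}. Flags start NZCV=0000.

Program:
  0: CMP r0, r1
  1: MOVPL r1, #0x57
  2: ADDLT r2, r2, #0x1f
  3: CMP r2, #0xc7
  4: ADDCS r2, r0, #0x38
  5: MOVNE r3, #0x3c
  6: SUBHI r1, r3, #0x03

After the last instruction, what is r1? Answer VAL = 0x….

[0] flags=0011 → (cmp)
[1] flags=0011 PL?T → r1=0x57
[2] flags=0011 LT?T → r2=0x99
[3] flags=1000 → (cmp)
[4] flags=1000 CS?F → skip
[5] flags=1000 NE?T → r3=0x3c
[6] flags=1000 HI?F → skip

VAL = 0x57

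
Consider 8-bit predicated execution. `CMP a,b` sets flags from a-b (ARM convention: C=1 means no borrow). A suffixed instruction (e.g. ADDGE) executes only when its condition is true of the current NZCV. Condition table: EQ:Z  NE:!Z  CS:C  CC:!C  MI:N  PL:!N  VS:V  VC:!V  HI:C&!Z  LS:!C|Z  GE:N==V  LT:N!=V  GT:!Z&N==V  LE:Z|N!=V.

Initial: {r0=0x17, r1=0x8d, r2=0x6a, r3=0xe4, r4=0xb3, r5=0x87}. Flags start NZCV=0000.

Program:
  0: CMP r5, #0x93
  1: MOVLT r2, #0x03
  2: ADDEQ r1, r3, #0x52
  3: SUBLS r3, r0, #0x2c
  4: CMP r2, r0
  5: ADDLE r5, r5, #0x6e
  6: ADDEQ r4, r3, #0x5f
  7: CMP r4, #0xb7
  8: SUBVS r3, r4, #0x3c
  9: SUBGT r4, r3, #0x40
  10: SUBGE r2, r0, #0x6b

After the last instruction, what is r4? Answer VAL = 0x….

[0] flags=1000 → (cmp)
[1] flags=1000 LT?T → r2=0x03
[2] flags=1000 EQ?F → skip
[3] flags=1000 LS?T → r3=0xeb
[4] flags=1000 → (cmp)
[5] flags=1000 LE?T → r5=0xf5
[6] flags=1000 EQ?F → skip
[7] flags=1000 → (cmp)
[8] flags=1000 VS?F → skip
[9] flags=1000 GT?F → skip
[10] flags=1000 GE?F → skip

VAL = 0xb3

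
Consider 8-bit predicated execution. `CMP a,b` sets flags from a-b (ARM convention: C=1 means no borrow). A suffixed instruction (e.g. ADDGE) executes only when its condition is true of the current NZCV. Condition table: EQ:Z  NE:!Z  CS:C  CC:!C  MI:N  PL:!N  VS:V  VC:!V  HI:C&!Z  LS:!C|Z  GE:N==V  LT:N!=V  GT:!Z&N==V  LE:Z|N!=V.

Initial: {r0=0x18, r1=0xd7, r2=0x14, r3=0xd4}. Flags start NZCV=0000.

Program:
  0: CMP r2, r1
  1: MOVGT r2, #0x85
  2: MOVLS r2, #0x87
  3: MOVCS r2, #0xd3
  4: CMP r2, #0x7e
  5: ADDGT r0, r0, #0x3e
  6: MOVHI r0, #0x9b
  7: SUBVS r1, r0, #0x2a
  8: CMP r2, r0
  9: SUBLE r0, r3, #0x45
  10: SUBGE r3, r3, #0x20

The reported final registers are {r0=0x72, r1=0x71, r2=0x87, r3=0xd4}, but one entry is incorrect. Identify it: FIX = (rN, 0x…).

FIX = (r0, 0x8f)

0: ✓ CMP  NZCV=0000
1: ✓ MOVGT  r2←0x85
2: ✓ MOVLS  r2←0x87
3: · MOVCS
4: ✓ CMP  NZCV=0011
5: · ADDGT
6: ✓ MOVHI  r0←0x9b
7: ✓ SUBVS  r1←0x71
8: ✓ CMP  NZCV=1000
9: ✓ SUBLE  r0←0x8f
10: · SUBGE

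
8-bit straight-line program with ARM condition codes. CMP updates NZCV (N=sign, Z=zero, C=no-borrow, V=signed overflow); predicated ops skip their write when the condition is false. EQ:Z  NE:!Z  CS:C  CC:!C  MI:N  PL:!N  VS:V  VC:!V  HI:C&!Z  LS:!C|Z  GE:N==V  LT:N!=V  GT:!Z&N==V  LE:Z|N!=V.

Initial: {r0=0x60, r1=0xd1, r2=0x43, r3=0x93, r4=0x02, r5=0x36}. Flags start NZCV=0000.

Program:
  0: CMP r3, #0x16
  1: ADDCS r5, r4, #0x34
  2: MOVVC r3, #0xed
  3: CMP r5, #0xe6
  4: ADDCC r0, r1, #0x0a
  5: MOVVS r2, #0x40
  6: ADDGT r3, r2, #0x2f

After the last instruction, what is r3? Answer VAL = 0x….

VAL = 0x72

0: ✓ CMP  NZCV=0011
1: ✓ ADDCS  r5←0x36
2: · MOVVC
3: ✓ CMP  NZCV=0000
4: ✓ ADDCC  r0←0xdb
5: · MOVVS
6: ✓ ADDGT  r3←0x72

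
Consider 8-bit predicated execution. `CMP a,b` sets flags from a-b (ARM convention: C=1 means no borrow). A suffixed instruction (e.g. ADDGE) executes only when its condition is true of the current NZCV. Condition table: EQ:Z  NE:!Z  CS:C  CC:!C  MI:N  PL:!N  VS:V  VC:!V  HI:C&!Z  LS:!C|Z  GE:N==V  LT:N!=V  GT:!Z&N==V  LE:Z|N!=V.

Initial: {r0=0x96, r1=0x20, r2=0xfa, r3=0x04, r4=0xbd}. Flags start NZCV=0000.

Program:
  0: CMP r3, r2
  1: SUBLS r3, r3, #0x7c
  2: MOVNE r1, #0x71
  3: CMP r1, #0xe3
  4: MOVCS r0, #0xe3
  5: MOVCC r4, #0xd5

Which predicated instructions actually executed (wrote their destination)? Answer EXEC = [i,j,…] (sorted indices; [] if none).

[0] flags=0000 → (cmp)
[1] flags=0000 LS?T → r3=0x88
[2] flags=0000 NE?T → r1=0x71
[3] flags=1001 → (cmp)
[4] flags=1001 CS?F → skip
[5] flags=1001 CC?T → r4=0xd5

EXEC = [1,2,5]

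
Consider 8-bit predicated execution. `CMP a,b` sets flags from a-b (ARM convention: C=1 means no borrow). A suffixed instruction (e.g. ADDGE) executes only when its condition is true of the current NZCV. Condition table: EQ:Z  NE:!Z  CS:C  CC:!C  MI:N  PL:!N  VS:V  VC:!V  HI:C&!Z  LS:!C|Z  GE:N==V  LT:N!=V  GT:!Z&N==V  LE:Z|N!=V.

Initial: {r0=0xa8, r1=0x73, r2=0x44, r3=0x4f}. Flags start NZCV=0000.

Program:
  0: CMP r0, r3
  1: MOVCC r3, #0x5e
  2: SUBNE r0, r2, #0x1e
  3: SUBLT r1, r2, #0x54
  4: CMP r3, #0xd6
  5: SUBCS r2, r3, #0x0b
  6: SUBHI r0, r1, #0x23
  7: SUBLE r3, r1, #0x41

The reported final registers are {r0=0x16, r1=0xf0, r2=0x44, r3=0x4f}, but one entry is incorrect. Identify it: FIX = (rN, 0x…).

0: ✓ CMP  NZCV=0011
1: · MOVCC
2: ✓ SUBNE  r0←0x26
3: ✓ SUBLT  r1←0xf0
4: ✓ CMP  NZCV=0000
5: · SUBCS
6: · SUBHI
7: · SUBLE

FIX = (r0, 0x26)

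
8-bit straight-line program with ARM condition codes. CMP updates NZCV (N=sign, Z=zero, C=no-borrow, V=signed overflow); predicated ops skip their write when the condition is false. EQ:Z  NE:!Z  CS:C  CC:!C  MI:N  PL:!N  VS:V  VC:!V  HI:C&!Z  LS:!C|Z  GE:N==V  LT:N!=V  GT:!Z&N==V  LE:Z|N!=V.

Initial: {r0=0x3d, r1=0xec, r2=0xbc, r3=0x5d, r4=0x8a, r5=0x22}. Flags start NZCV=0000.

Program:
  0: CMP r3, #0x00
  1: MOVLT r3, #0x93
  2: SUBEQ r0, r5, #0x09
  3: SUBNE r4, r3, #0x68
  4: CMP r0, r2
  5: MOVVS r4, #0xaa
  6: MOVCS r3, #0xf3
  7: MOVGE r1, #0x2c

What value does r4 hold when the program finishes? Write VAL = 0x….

[0] flags=0010 → (cmp)
[1] flags=0010 LT?F → skip
[2] flags=0010 EQ?F → skip
[3] flags=0010 NE?T → r4=0xf5
[4] flags=1001 → (cmp)
[5] flags=1001 VS?T → r4=0xaa
[6] flags=1001 CS?F → skip
[7] flags=1001 GE?T → r1=0x2c

VAL = 0xaa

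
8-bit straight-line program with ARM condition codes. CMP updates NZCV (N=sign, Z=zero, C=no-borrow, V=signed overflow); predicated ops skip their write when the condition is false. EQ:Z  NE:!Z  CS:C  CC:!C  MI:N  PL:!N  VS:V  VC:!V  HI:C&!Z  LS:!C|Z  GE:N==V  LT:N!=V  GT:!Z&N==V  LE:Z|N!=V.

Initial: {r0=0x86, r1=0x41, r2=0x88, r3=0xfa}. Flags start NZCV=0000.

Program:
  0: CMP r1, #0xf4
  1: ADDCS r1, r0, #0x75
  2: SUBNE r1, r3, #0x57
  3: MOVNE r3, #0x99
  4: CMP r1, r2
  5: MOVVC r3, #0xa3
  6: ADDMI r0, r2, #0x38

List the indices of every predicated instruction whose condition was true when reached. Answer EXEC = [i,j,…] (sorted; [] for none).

EXEC = [2,3,5]

0: ✓ CMP  NZCV=0000
1: · ADDCS
2: ✓ SUBNE  r1←0xa3
3: ✓ MOVNE  r3←0x99
4: ✓ CMP  NZCV=0010
5: ✓ MOVVC  r3←0xa3
6: · ADDMI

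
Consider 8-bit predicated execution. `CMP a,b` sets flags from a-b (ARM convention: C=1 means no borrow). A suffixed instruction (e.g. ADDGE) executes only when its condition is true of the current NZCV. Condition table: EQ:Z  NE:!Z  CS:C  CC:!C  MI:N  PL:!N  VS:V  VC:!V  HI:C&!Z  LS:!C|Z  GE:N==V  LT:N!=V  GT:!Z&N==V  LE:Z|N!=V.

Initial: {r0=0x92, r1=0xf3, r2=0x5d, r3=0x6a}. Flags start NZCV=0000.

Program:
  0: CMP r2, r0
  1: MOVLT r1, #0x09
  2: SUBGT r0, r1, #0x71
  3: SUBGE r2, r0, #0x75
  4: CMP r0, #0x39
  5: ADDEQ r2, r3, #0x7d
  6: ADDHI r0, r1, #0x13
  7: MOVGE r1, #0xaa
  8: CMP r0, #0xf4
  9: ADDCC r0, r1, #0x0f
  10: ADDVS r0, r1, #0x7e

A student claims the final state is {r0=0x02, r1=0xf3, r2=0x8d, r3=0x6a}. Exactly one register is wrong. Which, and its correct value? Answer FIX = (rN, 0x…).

FIX = (r2, 0x0d)

0: ✓ CMP  NZCV=1001
1: · MOVLT
2: ✓ SUBGT  r0←0x82
3: ✓ SUBGE  r2←0x0d
4: ✓ CMP  NZCV=0011
5: · ADDEQ
6: ✓ ADDHI  r0←0x06
7: · MOVGE
8: ✓ CMP  NZCV=0000
9: ✓ ADDCC  r0←0x02
10: · ADDVS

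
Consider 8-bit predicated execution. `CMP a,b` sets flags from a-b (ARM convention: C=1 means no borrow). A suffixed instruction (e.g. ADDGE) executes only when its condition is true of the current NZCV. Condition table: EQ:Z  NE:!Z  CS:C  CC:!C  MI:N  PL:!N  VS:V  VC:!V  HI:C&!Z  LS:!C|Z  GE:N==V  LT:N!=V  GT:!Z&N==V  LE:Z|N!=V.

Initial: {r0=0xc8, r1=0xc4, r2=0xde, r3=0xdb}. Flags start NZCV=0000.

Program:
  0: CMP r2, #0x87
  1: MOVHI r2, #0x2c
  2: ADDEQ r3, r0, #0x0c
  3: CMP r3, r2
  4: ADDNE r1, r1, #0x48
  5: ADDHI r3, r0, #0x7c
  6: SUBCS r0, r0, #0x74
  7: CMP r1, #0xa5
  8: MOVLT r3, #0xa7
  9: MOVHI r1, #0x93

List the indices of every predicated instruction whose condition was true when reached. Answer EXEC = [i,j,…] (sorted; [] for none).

EXEC = [1,4,5,6]

[0] flags=0010 → (cmp)
[1] flags=0010 HI?T → r2=0x2c
[2] flags=0010 EQ?F → skip
[3] flags=1010 → (cmp)
[4] flags=1010 NE?T → r1=0x0c
[5] flags=1010 HI?T → r3=0x44
[6] flags=1010 CS?T → r0=0x54
[7] flags=0000 → (cmp)
[8] flags=0000 LT?F → skip
[9] flags=0000 HI?F → skip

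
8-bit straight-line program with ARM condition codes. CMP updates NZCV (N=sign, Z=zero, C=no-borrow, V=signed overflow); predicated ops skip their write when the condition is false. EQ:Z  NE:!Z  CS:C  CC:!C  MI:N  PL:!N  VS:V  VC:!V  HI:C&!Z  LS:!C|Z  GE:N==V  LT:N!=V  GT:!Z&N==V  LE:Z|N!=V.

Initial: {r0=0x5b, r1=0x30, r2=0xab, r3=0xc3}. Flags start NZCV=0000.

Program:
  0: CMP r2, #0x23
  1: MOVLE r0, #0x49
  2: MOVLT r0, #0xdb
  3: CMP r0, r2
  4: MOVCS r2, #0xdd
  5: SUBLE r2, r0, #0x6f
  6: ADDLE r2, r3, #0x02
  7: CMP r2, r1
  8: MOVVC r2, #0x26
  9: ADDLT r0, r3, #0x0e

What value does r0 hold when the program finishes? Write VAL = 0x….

[0] flags=1010 → (cmp)
[1] flags=1010 LE?T → r0=0x49
[2] flags=1010 LT?T → r0=0xdb
[3] flags=0010 → (cmp)
[4] flags=0010 CS?T → r2=0xdd
[5] flags=0010 LE?F → skip
[6] flags=0010 LE?F → skip
[7] flags=1010 → (cmp)
[8] flags=1010 VC?T → r2=0x26
[9] flags=1010 LT?T → r0=0xd1

VAL = 0xd1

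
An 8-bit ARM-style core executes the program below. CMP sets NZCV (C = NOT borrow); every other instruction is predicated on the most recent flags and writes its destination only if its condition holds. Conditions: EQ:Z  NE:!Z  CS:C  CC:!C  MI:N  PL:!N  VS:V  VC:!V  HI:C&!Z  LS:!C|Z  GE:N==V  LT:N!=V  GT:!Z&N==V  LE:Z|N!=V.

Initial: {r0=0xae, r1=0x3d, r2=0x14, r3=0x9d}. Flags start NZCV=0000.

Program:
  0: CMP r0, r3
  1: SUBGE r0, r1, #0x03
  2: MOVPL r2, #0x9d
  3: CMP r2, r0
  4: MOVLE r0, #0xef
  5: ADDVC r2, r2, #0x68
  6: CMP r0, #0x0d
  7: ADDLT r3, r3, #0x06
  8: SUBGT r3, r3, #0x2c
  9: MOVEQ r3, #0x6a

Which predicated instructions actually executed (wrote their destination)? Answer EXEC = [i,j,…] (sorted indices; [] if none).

EXEC = [1,2,4,7]

0: ✓ CMP  NZCV=0010
1: ✓ SUBGE  r0←0x3a
2: ✓ MOVPL  r2←0x9d
3: ✓ CMP  NZCV=0011
4: ✓ MOVLE  r0←0xef
5: · ADDVC
6: ✓ CMP  NZCV=1010
7: ✓ ADDLT  r3←0xa3
8: · SUBGT
9: · MOVEQ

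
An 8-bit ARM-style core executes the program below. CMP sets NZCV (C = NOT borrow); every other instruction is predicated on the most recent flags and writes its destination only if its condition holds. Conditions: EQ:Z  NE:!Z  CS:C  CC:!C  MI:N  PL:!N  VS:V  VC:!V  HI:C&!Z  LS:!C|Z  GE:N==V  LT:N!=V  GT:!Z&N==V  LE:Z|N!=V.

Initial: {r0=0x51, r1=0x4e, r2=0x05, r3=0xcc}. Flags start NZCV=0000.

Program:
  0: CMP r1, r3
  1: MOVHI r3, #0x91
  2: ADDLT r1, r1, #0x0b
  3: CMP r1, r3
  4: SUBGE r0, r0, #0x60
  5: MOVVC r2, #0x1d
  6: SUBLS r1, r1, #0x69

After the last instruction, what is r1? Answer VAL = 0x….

VAL = 0xe5

[0] flags=1001 → (cmp)
[1] flags=1001 HI?F → skip
[2] flags=1001 LT?F → skip
[3] flags=1001 → (cmp)
[4] flags=1001 GE?T → r0=0xf1
[5] flags=1001 VC?F → skip
[6] flags=1001 LS?T → r1=0xe5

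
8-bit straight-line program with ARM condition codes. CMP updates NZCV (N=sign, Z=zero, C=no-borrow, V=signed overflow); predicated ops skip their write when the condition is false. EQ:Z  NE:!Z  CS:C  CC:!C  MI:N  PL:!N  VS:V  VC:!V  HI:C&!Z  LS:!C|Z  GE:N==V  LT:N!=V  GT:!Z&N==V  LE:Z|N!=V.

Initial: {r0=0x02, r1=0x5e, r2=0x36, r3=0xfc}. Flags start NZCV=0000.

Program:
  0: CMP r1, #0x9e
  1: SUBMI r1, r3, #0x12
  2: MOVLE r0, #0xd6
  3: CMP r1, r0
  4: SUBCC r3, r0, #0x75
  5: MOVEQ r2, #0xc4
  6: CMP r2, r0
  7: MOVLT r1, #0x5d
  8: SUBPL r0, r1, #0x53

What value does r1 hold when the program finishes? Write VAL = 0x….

VAL = 0xea

0: ✓ CMP  NZCV=1001
1: ✓ SUBMI  r1←0xea
2: · MOVLE
3: ✓ CMP  NZCV=1010
4: · SUBCC
5: · MOVEQ
6: ✓ CMP  NZCV=0010
7: · MOVLT
8: ✓ SUBPL  r0←0x97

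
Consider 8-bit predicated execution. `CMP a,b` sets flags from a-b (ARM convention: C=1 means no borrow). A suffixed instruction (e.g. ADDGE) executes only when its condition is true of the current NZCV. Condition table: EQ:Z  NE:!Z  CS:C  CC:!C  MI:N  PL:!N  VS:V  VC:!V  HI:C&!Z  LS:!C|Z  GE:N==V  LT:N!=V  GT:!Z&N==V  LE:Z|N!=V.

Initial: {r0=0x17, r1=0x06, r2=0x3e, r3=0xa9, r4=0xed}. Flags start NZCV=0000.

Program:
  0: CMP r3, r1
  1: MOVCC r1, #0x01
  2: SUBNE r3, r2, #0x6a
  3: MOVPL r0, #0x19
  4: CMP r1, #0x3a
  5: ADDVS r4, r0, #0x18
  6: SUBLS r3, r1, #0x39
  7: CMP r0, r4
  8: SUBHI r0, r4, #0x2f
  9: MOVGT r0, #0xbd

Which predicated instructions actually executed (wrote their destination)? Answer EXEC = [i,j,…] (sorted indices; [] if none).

0: ✓ CMP  NZCV=1010
1: · MOVCC
2: ✓ SUBNE  r3←0xd4
3: · MOVPL
4: ✓ CMP  NZCV=1000
5: · ADDVS
6: ✓ SUBLS  r3←0xcd
7: ✓ CMP  NZCV=0000
8: · SUBHI
9: ✓ MOVGT  r0←0xbd

EXEC = [2,6,9]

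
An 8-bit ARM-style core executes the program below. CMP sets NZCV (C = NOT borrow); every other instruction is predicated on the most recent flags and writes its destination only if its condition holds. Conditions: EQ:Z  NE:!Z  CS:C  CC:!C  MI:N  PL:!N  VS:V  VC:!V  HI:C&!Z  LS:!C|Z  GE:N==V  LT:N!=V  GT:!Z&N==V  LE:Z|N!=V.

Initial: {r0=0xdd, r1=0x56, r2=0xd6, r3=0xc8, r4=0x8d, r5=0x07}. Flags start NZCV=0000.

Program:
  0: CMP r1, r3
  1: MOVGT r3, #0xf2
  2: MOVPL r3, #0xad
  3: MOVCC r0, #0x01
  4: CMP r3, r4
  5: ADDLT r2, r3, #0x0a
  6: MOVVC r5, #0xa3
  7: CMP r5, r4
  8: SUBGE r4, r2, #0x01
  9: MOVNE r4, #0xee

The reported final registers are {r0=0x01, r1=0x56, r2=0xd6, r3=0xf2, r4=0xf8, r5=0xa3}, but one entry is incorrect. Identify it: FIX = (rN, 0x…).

FIX = (r4, 0xee)

0: ✓ CMP  NZCV=1001
1: ✓ MOVGT  r3←0xf2
2: · MOVPL
3: ✓ MOVCC  r0←0x01
4: ✓ CMP  NZCV=0010
5: · ADDLT
6: ✓ MOVVC  r5←0xa3
7: ✓ CMP  NZCV=0010
8: ✓ SUBGE  r4←0xd5
9: ✓ MOVNE  r4←0xee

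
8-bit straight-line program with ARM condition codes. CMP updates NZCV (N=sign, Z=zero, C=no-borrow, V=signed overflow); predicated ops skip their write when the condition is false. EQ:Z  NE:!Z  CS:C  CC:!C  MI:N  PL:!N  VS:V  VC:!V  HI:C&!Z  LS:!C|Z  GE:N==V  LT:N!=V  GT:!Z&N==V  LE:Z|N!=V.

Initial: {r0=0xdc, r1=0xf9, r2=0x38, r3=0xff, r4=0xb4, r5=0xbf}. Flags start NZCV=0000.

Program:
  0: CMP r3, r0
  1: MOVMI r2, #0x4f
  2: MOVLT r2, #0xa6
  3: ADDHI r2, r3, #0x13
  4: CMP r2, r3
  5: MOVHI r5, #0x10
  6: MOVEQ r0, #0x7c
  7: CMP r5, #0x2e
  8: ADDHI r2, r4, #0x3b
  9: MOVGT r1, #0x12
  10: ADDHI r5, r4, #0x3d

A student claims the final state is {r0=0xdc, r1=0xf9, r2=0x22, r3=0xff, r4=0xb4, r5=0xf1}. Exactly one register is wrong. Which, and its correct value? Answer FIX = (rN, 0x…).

0: ✓ CMP  NZCV=0010
1: · MOVMI
2: · MOVLT
3: ✓ ADDHI  r2←0x12
4: ✓ CMP  NZCV=0000
5: · MOVHI
6: · MOVEQ
7: ✓ CMP  NZCV=1010
8: ✓ ADDHI  r2←0xef
9: · MOVGT
10: ✓ ADDHI  r5←0xf1

FIX = (r2, 0xef)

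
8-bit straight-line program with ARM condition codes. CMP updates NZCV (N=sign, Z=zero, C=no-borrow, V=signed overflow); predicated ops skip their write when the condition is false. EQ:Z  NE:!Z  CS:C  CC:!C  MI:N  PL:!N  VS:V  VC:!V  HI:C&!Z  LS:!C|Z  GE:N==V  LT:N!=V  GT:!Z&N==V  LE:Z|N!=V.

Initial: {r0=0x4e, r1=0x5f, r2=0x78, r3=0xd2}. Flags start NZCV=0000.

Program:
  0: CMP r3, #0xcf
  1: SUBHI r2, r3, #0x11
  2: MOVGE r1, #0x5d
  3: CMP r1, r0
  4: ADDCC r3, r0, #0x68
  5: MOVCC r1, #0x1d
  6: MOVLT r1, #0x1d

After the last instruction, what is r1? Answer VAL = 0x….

0: ✓ CMP  NZCV=0010
1: ✓ SUBHI  r2←0xc1
2: ✓ MOVGE  r1←0x5d
3: ✓ CMP  NZCV=0010
4: · ADDCC
5: · MOVCC
6: · MOVLT

VAL = 0x5d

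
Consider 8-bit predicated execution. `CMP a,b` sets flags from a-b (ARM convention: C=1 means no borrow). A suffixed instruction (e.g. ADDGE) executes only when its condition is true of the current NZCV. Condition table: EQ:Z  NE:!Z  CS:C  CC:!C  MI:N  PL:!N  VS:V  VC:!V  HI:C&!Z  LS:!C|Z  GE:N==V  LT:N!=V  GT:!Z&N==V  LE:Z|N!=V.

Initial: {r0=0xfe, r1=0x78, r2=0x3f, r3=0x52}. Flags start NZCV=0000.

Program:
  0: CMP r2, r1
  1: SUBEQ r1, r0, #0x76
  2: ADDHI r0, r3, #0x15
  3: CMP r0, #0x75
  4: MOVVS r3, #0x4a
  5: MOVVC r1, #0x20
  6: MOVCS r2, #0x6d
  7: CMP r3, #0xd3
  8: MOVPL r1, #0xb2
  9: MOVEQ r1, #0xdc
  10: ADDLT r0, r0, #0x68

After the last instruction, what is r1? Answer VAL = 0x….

VAL = 0xb2

0: ✓ CMP  NZCV=1000
1: · SUBEQ
2: · ADDHI
3: ✓ CMP  NZCV=1010
4: · MOVVS
5: ✓ MOVVC  r1←0x20
6: ✓ MOVCS  r2←0x6d
7: ✓ CMP  NZCV=0000
8: ✓ MOVPL  r1←0xb2
9: · MOVEQ
10: · ADDLT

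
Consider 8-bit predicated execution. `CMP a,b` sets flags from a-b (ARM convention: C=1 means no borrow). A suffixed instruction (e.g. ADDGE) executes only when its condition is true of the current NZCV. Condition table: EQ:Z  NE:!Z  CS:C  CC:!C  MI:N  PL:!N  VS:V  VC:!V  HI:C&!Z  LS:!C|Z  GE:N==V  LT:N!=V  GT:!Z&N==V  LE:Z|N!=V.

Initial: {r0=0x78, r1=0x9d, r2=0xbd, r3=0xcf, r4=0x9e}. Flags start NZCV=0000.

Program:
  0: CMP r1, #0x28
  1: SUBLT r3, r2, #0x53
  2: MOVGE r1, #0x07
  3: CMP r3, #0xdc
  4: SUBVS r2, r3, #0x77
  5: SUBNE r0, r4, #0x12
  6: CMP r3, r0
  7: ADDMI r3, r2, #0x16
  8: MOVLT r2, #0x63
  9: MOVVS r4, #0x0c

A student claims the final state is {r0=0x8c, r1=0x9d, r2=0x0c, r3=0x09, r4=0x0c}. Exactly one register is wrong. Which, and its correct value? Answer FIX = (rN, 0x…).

[0] flags=0011 → (cmp)
[1] flags=0011 LT?T → r3=0x6a
[2] flags=0011 GE?F → skip
[3] flags=1001 → (cmp)
[4] flags=1001 VS?T → r2=0xf3
[5] flags=1001 NE?T → r0=0x8c
[6] flags=1001 → (cmp)
[7] flags=1001 MI?T → r3=0x09
[8] flags=1001 LT?F → skip
[9] flags=1001 VS?T → r4=0x0c

FIX = (r2, 0xf3)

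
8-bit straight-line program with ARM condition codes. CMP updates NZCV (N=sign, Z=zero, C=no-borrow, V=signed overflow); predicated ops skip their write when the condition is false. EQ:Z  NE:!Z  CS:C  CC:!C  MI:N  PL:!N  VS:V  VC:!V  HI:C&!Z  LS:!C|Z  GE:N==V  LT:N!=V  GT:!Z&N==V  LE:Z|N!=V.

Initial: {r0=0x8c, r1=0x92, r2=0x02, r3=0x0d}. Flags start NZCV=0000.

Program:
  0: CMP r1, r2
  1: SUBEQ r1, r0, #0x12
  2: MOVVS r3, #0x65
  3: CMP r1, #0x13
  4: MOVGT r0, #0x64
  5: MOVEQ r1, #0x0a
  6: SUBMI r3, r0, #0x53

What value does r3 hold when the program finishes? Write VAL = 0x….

VAL = 0x0d

0: ✓ CMP  NZCV=1010
1: · SUBEQ
2: · MOVVS
3: ✓ CMP  NZCV=0011
4: · MOVGT
5: · MOVEQ
6: · SUBMI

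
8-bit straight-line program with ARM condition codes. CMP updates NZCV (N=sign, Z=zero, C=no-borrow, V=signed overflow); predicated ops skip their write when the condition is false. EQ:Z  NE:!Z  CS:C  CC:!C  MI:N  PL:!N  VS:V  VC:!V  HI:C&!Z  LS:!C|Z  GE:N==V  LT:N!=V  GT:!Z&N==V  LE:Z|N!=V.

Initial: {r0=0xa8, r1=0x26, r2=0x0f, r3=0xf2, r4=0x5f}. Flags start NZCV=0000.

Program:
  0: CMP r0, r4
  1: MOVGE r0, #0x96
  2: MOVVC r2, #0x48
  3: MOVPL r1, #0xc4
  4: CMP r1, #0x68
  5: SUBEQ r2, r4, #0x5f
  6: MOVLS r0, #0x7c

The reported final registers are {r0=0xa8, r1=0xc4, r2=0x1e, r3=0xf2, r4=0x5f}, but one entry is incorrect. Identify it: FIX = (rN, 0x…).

0: ✓ CMP  NZCV=0011
1: · MOVGE
2: · MOVVC
3: ✓ MOVPL  r1←0xc4
4: ✓ CMP  NZCV=0011
5: · SUBEQ
6: · MOVLS

FIX = (r2, 0x0f)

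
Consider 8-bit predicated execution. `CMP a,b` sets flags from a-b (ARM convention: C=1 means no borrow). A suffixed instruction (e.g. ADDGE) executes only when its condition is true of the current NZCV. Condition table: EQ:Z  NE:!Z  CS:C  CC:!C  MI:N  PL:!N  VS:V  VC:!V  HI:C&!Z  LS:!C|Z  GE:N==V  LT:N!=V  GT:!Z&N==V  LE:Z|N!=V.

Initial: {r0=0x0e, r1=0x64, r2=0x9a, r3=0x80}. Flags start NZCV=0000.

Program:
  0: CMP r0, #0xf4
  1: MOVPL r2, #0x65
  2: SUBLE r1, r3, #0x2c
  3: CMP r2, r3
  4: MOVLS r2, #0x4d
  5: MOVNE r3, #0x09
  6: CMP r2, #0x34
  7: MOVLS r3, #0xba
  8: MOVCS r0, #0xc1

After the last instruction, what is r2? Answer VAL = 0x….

0: ✓ CMP  NZCV=0000
1: ✓ MOVPL  r2←0x65
2: · SUBLE
3: ✓ CMP  NZCV=1001
4: ✓ MOVLS  r2←0x4d
5: ✓ MOVNE  r3←0x09
6: ✓ CMP  NZCV=0010
7: · MOVLS
8: ✓ MOVCS  r0←0xc1

VAL = 0x4d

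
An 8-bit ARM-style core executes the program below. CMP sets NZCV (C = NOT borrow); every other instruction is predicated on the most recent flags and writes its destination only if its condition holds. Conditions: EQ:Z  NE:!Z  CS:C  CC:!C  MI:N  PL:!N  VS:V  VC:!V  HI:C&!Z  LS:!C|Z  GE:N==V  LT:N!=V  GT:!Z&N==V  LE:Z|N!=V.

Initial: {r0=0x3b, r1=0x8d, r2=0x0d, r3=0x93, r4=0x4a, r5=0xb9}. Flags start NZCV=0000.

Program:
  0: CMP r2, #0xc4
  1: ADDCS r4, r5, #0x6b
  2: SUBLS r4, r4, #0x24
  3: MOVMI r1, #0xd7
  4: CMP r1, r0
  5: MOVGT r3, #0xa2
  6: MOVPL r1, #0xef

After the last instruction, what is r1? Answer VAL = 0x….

VAL = 0xef

0: ✓ CMP  NZCV=0000
1: · ADDCS
2: ✓ SUBLS  r4←0x26
3: · MOVMI
4: ✓ CMP  NZCV=0011
5: · MOVGT
6: ✓ MOVPL  r1←0xef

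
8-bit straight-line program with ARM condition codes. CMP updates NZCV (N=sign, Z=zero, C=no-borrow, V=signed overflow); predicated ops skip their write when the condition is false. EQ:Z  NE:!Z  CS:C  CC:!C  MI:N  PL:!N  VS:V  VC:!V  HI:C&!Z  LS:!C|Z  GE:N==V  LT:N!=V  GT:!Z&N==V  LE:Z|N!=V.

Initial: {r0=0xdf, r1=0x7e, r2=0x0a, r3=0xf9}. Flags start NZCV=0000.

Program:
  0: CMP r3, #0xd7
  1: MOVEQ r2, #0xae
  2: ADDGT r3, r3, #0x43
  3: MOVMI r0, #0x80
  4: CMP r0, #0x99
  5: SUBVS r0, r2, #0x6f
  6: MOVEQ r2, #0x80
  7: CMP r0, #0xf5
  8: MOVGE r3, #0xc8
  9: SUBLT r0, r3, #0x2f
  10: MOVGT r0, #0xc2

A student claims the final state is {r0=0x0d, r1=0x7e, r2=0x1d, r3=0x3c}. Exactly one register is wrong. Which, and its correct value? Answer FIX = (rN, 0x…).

0: ✓ CMP  NZCV=0010
1: · MOVEQ
2: ✓ ADDGT  r3←0x3c
3: · MOVMI
4: ✓ CMP  NZCV=0010
5: · SUBVS
6: · MOVEQ
7: ✓ CMP  NZCV=1000
8: · MOVGE
9: ✓ SUBLT  r0←0x0d
10: · MOVGT

FIX = (r2, 0x0a)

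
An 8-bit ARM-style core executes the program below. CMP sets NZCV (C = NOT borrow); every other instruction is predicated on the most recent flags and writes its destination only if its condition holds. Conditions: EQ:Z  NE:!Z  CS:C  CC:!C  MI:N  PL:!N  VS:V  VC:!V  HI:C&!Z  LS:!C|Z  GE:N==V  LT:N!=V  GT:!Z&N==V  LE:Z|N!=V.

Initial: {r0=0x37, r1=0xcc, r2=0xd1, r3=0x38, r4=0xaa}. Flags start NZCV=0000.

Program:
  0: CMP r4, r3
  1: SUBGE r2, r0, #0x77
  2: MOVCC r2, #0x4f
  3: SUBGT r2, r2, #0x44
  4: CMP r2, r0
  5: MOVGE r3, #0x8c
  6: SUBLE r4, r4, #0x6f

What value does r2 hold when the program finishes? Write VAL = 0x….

VAL = 0xd1

0: ✓ CMP  NZCV=0011
1: · SUBGE
2: · MOVCC
3: · SUBGT
4: ✓ CMP  NZCV=1010
5: · MOVGE
6: ✓ SUBLE  r4←0x3b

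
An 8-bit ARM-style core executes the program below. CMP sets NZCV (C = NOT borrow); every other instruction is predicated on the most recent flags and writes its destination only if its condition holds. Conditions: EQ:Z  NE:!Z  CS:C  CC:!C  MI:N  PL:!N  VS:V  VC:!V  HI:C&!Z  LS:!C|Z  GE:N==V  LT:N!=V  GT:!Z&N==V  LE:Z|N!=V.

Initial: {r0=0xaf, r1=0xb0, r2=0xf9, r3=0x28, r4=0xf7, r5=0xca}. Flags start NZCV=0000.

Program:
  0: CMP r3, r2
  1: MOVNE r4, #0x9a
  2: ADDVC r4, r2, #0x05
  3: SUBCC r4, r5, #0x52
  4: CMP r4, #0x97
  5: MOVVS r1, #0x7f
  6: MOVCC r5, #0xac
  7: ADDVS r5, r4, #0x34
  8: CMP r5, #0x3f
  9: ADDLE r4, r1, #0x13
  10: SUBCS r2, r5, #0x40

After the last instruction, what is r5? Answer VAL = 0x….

VAL = 0xac

0: ✓ CMP  NZCV=0000
1: ✓ MOVNE  r4←0x9a
2: ✓ ADDVC  r4←0xfe
3: ✓ SUBCC  r4←0x78
4: ✓ CMP  NZCV=1001
5: ✓ MOVVS  r1←0x7f
6: ✓ MOVCC  r5←0xac
7: ✓ ADDVS  r5←0xac
8: ✓ CMP  NZCV=0011
9: ✓ ADDLE  r4←0x92
10: ✓ SUBCS  r2←0x6c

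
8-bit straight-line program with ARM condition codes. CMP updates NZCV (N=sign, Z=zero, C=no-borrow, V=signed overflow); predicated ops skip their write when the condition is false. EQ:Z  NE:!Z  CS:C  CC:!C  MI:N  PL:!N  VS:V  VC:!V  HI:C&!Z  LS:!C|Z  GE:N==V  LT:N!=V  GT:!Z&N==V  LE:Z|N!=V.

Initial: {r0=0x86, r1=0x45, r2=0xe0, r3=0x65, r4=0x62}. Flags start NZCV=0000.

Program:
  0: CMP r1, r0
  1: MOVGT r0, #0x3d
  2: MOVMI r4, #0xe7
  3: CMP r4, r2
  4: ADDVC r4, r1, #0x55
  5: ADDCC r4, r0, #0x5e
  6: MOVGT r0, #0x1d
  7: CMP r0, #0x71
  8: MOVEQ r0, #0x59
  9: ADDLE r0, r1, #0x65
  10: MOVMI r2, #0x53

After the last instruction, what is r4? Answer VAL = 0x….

[0] flags=1001 → (cmp)
[1] flags=1001 GT?T → r0=0x3d
[2] flags=1001 MI?T → r4=0xe7
[3] flags=0010 → (cmp)
[4] flags=0010 VC?T → r4=0x9a
[5] flags=0010 CC?F → skip
[6] flags=0010 GT?T → r0=0x1d
[7] flags=1000 → (cmp)
[8] flags=1000 EQ?F → skip
[9] flags=1000 LE?T → r0=0xaa
[10] flags=1000 MI?T → r2=0x53

VAL = 0x9a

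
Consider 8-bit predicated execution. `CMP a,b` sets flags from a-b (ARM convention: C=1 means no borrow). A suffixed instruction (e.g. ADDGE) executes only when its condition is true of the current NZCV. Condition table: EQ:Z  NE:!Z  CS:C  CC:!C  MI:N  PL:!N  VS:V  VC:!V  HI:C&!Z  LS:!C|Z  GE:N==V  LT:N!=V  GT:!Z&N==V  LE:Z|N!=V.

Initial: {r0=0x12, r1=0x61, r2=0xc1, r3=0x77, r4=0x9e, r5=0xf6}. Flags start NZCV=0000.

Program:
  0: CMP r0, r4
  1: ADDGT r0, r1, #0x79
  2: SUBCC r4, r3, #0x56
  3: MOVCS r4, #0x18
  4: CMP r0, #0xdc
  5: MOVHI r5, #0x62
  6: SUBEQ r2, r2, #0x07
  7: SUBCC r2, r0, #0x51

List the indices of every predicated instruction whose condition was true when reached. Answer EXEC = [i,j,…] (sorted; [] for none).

EXEC = [1,2,7]

0: ✓ CMP  NZCV=0000
1: ✓ ADDGT  r0←0xda
2: ✓ SUBCC  r4←0x21
3: · MOVCS
4: ✓ CMP  NZCV=1000
5: · MOVHI
6: · SUBEQ
7: ✓ SUBCC  r2←0x89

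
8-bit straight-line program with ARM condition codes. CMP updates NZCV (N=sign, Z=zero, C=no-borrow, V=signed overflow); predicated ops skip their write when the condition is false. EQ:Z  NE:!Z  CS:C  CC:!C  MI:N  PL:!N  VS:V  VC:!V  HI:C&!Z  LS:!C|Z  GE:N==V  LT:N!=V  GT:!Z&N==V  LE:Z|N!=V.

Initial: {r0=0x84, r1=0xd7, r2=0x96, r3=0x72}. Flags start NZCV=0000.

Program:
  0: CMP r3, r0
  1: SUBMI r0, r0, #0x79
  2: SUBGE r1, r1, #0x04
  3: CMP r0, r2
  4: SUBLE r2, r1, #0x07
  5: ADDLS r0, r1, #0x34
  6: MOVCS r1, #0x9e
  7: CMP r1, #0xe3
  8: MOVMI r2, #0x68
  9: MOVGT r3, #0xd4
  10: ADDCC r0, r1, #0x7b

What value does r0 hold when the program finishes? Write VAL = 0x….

0: ✓ CMP  NZCV=1001
1: ✓ SUBMI  r0←0x0b
2: ✓ SUBGE  r1←0xd3
3: ✓ CMP  NZCV=0000
4: · SUBLE
5: ✓ ADDLS  r0←0x07
6: · MOVCS
7: ✓ CMP  NZCV=1000
8: ✓ MOVMI  r2←0x68
9: · MOVGT
10: ✓ ADDCC  r0←0x4e

VAL = 0x4e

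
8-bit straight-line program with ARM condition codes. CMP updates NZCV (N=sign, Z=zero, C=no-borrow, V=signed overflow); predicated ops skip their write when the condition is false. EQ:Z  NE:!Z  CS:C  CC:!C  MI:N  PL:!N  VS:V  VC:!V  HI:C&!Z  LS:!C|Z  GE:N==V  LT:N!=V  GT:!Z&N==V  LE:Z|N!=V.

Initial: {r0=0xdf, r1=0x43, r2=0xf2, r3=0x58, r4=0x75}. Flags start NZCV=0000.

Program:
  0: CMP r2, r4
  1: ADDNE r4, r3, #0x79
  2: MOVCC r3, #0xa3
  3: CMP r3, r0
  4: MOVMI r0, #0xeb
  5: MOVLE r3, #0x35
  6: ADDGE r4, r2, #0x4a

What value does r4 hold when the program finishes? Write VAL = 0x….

[0] flags=0011 → (cmp)
[1] flags=0011 NE?T → r4=0xd1
[2] flags=0011 CC?F → skip
[3] flags=0000 → (cmp)
[4] flags=0000 MI?F → skip
[5] flags=0000 LE?F → skip
[6] flags=0000 GE?T → r4=0x3c

VAL = 0x3c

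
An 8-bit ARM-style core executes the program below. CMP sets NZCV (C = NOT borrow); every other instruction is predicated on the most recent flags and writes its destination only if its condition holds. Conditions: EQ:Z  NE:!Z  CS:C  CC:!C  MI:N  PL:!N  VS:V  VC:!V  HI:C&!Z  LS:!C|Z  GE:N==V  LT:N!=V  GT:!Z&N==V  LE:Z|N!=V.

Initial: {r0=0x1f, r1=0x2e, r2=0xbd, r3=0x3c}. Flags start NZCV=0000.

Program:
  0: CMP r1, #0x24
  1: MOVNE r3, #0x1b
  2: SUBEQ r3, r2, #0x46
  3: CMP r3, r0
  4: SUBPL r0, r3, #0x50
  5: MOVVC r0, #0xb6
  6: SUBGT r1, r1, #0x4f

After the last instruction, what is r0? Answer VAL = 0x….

VAL = 0xb6

[0] flags=0010 → (cmp)
[1] flags=0010 NE?T → r3=0x1b
[2] flags=0010 EQ?F → skip
[3] flags=1000 → (cmp)
[4] flags=1000 PL?F → skip
[5] flags=1000 VC?T → r0=0xb6
[6] flags=1000 GT?F → skip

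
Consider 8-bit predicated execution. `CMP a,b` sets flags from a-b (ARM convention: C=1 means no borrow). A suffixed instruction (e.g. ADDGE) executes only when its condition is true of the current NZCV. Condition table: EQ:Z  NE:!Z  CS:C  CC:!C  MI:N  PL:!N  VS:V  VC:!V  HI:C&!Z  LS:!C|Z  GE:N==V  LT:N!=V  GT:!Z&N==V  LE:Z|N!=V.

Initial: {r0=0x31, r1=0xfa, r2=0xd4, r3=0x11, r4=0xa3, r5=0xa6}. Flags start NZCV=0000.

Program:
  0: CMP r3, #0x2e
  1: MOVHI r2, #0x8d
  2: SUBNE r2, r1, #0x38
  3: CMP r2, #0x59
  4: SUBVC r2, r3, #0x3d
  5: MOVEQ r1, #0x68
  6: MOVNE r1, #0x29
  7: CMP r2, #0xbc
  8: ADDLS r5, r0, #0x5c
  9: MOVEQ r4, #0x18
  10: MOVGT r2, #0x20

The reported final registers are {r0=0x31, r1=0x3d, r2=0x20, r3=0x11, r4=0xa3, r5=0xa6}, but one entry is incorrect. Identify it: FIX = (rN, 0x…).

[0] flags=1000 → (cmp)
[1] flags=1000 HI?F → skip
[2] flags=1000 NE?T → r2=0xc2
[3] flags=0011 → (cmp)
[4] flags=0011 VC?F → skip
[5] flags=0011 EQ?F → skip
[6] flags=0011 NE?T → r1=0x29
[7] flags=0010 → (cmp)
[8] flags=0010 LS?F → skip
[9] flags=0010 EQ?F → skip
[10] flags=0010 GT?T → r2=0x20

FIX = (r1, 0x29)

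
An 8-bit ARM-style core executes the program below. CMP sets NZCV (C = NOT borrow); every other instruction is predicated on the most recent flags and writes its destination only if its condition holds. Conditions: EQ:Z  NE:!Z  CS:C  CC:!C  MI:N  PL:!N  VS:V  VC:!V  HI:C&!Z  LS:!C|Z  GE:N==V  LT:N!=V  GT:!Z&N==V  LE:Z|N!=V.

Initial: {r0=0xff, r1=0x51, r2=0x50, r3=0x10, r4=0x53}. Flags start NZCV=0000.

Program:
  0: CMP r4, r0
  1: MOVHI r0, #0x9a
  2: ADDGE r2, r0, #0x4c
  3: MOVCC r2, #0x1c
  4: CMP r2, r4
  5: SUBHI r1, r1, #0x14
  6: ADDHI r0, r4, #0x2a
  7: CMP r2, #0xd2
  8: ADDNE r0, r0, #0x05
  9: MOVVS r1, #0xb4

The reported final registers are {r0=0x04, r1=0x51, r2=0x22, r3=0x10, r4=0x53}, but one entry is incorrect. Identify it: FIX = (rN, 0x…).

[0] flags=0000 → (cmp)
[1] flags=0000 HI?F → skip
[2] flags=0000 GE?T → r2=0x4b
[3] flags=0000 CC?T → r2=0x1c
[4] flags=1000 → (cmp)
[5] flags=1000 HI?F → skip
[6] flags=1000 HI?F → skip
[7] flags=0000 → (cmp)
[8] flags=0000 NE?T → r0=0x04
[9] flags=0000 VS?F → skip

FIX = (r2, 0x1c)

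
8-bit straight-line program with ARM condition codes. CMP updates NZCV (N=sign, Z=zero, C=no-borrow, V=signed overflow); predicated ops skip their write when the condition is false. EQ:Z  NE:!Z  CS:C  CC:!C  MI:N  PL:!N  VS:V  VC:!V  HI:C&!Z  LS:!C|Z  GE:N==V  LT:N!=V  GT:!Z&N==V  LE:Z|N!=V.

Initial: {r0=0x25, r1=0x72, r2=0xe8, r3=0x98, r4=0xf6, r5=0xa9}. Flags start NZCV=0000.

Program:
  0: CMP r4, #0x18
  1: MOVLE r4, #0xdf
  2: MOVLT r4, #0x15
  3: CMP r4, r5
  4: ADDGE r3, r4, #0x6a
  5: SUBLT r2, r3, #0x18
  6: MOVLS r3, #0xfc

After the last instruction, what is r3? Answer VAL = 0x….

0: ✓ CMP  NZCV=1010
1: ✓ MOVLE  r4←0xdf
2: ✓ MOVLT  r4←0x15
3: ✓ CMP  NZCV=0000
4: ✓ ADDGE  r3←0x7f
5: · SUBLT
6: ✓ MOVLS  r3←0xfc

VAL = 0xfc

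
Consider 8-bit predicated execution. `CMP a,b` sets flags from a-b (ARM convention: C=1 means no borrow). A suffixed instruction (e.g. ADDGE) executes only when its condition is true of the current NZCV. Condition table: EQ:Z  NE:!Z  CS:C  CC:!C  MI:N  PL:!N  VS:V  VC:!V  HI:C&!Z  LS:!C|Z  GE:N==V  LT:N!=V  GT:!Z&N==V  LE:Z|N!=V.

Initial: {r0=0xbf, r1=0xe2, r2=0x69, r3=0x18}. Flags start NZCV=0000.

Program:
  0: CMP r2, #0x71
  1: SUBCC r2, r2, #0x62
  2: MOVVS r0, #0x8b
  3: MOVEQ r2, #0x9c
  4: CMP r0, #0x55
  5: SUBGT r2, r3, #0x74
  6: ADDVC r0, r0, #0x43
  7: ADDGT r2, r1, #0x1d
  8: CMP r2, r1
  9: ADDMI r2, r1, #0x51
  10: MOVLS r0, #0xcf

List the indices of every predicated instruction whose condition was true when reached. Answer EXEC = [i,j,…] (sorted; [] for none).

[0] flags=1000 → (cmp)
[1] flags=1000 CC?T → r2=0x07
[2] flags=1000 VS?F → skip
[3] flags=1000 EQ?F → skip
[4] flags=0011 → (cmp)
[5] flags=0011 GT?F → skip
[6] flags=0011 VC?F → skip
[7] flags=0011 GT?F → skip
[8] flags=0000 → (cmp)
[9] flags=0000 MI?F → skip
[10] flags=0000 LS?T → r0=0xcf

EXEC = [1,10]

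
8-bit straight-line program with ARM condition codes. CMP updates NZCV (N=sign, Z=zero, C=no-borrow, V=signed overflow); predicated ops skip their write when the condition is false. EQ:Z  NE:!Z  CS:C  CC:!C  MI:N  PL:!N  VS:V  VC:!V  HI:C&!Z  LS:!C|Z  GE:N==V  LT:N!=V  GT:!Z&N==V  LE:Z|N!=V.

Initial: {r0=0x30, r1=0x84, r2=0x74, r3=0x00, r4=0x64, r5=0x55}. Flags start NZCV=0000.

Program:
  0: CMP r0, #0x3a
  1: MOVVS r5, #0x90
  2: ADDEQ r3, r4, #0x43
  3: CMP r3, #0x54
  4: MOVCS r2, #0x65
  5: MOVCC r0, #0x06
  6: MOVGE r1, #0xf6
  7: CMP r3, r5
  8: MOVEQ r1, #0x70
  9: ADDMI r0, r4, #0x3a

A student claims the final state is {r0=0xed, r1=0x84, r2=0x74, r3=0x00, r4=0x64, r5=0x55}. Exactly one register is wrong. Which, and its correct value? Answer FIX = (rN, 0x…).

FIX = (r0, 0x9e)

0: ✓ CMP  NZCV=1000
1: · MOVVS
2: · ADDEQ
3: ✓ CMP  NZCV=1000
4: · MOVCS
5: ✓ MOVCC  r0←0x06
6: · MOVGE
7: ✓ CMP  NZCV=1000
8: · MOVEQ
9: ✓ ADDMI  r0←0x9e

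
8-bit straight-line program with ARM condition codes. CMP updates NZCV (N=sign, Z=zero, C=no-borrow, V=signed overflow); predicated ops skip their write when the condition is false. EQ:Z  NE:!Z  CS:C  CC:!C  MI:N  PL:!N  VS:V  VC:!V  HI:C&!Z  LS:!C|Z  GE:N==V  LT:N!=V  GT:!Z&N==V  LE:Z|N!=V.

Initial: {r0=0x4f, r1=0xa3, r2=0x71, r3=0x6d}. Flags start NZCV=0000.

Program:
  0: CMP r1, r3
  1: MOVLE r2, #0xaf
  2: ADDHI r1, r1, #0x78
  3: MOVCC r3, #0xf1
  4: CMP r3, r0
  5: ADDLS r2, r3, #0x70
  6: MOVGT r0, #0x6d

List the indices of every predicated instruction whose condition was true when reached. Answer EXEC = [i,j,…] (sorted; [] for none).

0: ✓ CMP  NZCV=0011
1: ✓ MOVLE  r2←0xaf
2: ✓ ADDHI  r1←0x1b
3: · MOVCC
4: ✓ CMP  NZCV=0010
5: · ADDLS
6: ✓ MOVGT  r0←0x6d

EXEC = [1,2,6]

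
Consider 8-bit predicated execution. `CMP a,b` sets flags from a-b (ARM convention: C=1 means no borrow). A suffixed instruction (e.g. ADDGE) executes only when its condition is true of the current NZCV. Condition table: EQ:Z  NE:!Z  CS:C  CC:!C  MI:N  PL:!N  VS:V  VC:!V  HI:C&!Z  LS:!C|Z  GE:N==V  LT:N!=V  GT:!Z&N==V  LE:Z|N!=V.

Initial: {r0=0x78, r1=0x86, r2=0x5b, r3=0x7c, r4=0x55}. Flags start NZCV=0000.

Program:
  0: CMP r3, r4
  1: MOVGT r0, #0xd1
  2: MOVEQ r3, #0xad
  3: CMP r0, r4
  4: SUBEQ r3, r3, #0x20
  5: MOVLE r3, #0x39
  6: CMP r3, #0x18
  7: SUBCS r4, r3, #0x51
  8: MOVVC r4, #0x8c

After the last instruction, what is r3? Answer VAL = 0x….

VAL = 0x39

0: ✓ CMP  NZCV=0010
1: ✓ MOVGT  r0←0xd1
2: · MOVEQ
3: ✓ CMP  NZCV=0011
4: · SUBEQ
5: ✓ MOVLE  r3←0x39
6: ✓ CMP  NZCV=0010
7: ✓ SUBCS  r4←0xe8
8: ✓ MOVVC  r4←0x8c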